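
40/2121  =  40/2121 = 0.02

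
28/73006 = 14/36503 = 0.00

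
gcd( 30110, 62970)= 10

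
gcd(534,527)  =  1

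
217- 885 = -668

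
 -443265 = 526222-969487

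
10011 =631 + 9380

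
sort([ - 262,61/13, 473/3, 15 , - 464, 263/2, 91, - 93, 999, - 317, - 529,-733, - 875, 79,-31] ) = [ - 875, - 733, - 529, - 464,-317, - 262,-93, - 31,  61/13, 15, 79,91 , 263/2,  473/3, 999 ] 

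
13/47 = 13/47  =  0.28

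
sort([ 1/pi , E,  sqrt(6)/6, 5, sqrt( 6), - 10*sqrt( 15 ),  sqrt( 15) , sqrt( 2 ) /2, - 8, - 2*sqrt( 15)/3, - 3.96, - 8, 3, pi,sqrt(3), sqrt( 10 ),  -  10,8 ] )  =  [ - 10*sqrt ( 15 ), - 10 , - 8, - 8, - 3.96,-2*sqrt( 15)/3,1/pi,sqrt( 6 )/6, sqrt( 2)/2,sqrt( 3),sqrt( 6) , E,3, pi,  sqrt( 10 ),sqrt( 15) , 5,8 ]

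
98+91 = 189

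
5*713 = 3565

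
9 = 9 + 0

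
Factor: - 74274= - 2^1*3^1*12379^1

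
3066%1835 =1231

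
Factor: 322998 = 2^1*3^1*13^1*41^1*101^1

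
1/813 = 1/813 = 0.00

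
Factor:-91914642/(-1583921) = 2^1*3^3*107^ (-1)*113^( - 1)*131^( - 1)*433^1*3931^1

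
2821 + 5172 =7993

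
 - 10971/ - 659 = 16 + 427/659 = 16.65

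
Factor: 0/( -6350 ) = 0^1 = 0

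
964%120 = 4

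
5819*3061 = 17811959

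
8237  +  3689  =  11926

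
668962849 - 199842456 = 469120393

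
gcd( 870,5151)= 3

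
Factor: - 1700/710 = -170/71  =  - 2^1 * 5^1 * 17^1*71^(-1) 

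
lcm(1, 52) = 52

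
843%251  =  90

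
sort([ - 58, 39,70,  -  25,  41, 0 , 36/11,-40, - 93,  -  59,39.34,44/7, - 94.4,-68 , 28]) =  [-94.4, - 93, - 68 , - 59,-58, - 40,- 25, 0, 36/11,44/7, 28, 39,39.34,  41,70]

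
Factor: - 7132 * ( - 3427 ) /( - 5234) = -2^1 *23^1 * 149^1*1783^1*2617^( -1) = -  12220682/2617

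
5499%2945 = 2554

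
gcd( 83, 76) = 1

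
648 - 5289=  - 4641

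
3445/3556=3445/3556 = 0.97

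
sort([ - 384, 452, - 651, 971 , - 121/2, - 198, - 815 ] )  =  [ - 815, - 651, - 384, - 198, - 121/2, 452  ,  971 ] 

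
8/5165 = 8/5165 = 0.00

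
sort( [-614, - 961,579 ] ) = [ - 961, - 614, 579]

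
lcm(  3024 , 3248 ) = 87696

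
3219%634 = 49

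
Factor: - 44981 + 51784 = 6803^1= 6803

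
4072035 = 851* 4785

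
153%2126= 153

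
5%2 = 1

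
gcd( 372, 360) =12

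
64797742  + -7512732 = 57285010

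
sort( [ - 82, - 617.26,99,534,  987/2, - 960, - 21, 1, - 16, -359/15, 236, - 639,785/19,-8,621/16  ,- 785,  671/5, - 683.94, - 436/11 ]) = [ - 960, - 785, - 683.94, - 639, - 617.26, - 82, - 436/11, - 359/15, - 21,-16, - 8, 1, 621/16, 785/19, 99, 671/5,236, 987/2, 534]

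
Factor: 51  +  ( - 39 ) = 2^2*3^1 = 12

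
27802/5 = 27802/5 =5560.40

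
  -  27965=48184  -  76149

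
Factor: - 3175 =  - 5^2*127^1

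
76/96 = 19/24 = 0.79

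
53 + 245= 298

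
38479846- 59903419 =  - 21423573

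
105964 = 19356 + 86608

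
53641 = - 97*( - 553)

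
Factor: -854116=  - 2^2 *67^1*3187^1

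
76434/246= 310+29/41 = 310.71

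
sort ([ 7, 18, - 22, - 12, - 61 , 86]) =[ - 61 , - 22, - 12,7,  18, 86 ] 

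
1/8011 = 1/8011 = 0.00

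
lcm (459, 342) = 17442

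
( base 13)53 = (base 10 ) 68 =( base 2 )1000100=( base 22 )32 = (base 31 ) 26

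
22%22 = 0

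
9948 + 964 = 10912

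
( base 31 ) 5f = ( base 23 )79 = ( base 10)170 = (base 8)252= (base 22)7g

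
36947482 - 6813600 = 30133882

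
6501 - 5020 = 1481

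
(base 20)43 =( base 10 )83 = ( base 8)123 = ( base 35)2D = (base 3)10002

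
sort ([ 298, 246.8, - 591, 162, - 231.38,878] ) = [ - 591, - 231.38,162,246.8, 298,878] 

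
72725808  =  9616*7563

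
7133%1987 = 1172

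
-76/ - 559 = 76/559 = 0.14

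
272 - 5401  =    -  5129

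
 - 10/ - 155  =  2/31 = 0.06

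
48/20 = 12/5 = 2.40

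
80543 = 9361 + 71182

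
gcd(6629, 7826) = 7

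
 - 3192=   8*( - 399 )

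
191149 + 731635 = 922784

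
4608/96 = 48 = 48.00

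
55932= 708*79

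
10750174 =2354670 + 8395504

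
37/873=37/873 = 0.04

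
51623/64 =51623/64 = 806.61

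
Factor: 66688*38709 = 2^7*3^2*11^1*17^1*23^1*521^1 = 2581425792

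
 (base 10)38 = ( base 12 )32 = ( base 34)14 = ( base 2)100110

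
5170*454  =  2347180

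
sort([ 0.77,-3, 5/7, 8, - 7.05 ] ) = [ - 7.05, - 3,5/7,0.77, 8]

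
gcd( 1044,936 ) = 36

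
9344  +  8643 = 17987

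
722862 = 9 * 80318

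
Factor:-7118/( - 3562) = 3559/1781 = 13^( - 1) * 137^( - 1)*3559^1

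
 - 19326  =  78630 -97956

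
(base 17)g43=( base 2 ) 1001001010111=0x1257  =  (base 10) 4695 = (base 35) 3T5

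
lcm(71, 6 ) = 426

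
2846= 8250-5404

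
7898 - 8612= - 714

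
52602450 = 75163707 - 22561257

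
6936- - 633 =7569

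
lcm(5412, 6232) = 205656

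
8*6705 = 53640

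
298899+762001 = 1060900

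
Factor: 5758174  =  2^1*2879087^1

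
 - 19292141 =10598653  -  29890794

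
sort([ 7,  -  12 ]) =[ - 12, 7 ] 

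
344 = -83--427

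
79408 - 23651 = 55757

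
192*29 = 5568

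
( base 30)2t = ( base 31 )2R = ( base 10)89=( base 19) 4d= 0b1011001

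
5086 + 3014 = 8100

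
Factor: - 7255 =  - 5^1*1451^1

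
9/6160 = 9/6160 = 0.00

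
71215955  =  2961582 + 68254373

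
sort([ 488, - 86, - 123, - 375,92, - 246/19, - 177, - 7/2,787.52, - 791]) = [ - 791, - 375, - 177 , - 123 ,-86,- 246/19,-7/2 , 92, 488,  787.52]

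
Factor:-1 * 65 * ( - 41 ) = 5^1*13^1* 41^1  =  2665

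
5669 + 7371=13040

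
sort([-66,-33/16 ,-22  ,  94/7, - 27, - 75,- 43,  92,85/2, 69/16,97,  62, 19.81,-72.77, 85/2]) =[ - 75, - 72.77, - 66, - 43,-27, - 22,  -  33/16, 69/16,94/7 , 19.81,85/2,  85/2, 62,92, 97 ] 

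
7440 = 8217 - 777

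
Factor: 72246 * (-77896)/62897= -5627674416/62897  =  - 2^4*3^1*7^1*13^1 * 107^1*12041^1*62897^ (  -  1 )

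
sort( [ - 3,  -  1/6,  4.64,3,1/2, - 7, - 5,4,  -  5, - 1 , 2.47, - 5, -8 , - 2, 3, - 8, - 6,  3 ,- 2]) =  [ - 8 , - 8, - 7, - 6,- 5, - 5, - 5,- 3,-2, - 2, - 1, - 1/6,1/2, 2.47, 3, 3, 3,4 , 4.64 ]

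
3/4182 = 1/1394 =0.00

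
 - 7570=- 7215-355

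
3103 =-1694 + 4797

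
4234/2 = 2117= 2117.00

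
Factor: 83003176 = 2^3*1123^1*9239^1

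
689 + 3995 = 4684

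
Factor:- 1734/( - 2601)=2^1*3^( - 1 ) = 2/3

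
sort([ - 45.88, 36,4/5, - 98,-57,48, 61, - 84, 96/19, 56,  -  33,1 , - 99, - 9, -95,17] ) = [ - 99, - 98, - 95, - 84, - 57,-45.88 , - 33, - 9, 4/5, 1, 96/19, 17, 36, 48,56,61]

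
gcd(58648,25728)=8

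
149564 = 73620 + 75944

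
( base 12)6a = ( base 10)82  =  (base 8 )122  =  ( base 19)46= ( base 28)2q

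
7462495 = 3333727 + 4128768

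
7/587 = 7/587 =0.01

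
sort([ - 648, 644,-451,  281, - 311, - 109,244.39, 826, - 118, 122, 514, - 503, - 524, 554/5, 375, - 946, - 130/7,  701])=[ - 946, - 648, - 524 , - 503, - 451, - 311, - 118, - 109, - 130/7, 554/5, 122, 244.39, 281, 375, 514, 644,701, 826]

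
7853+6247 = 14100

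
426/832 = 213/416 =0.51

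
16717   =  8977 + 7740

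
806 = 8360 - 7554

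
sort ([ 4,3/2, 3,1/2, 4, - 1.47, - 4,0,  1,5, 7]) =[ - 4, - 1.47,0, 1/2,1,3/2,3, 4,4,5,7 ] 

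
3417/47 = 3417/47 = 72.70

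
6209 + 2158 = 8367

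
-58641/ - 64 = 58641/64 = 916.27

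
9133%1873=1641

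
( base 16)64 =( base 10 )100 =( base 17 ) 5f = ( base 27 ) 3j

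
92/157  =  92/157  =  0.59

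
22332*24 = 535968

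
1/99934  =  1/99934= 0.00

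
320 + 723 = 1043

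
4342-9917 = - 5575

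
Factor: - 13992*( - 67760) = 948097920=2^7*3^1*5^1*7^1*11^3*53^1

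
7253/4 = 1813 + 1/4 = 1813.25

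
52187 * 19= 991553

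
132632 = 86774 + 45858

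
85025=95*895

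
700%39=37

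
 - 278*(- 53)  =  14734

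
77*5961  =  458997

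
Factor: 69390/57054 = 3^2*5^1*37^( - 1)= 45/37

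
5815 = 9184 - 3369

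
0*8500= 0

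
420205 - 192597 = 227608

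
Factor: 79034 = 2^1*43^1*919^1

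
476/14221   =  476/14221 = 0.03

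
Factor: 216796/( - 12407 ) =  - 2^2 * 19^( - 1 )*83^1 = -  332/19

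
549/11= 549/11 = 49.91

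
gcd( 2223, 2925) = 117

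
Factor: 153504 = 2^5*3^2*13^1*41^1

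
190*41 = 7790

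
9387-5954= 3433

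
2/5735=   2/5735  =  0.00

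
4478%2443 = 2035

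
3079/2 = 1539+1/2 = 1539.50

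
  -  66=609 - 675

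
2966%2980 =2966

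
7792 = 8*974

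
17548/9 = 17548/9 = 1949.78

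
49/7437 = 49/7437=0.01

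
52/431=52/431=0.12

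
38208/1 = 38208 = 38208.00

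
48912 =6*8152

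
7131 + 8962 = 16093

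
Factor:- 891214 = -2^1*19^1*47^1 * 499^1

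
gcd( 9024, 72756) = 564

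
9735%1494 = 771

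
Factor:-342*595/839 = -203490/839 = -  2^1*3^2*5^1 * 7^1*17^1*19^1*839^( - 1)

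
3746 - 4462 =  - 716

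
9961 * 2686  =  26755246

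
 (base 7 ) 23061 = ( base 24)a4i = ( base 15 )1b19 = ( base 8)13362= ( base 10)5874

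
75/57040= 15/11408 = 0.00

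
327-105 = 222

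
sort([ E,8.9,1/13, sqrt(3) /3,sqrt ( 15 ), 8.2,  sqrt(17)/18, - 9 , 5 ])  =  [ - 9, 1/13 , sqrt( 17 )/18, sqrt( 3)/3, E,sqrt( 15)  ,  5,8.2,8.9] 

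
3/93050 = 3/93050 = 0.00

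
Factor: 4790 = 2^1*5^1*479^1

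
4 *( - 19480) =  - 77920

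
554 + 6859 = 7413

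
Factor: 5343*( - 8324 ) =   -  2^2*3^1*13^1*137^1*2081^1= - 44475132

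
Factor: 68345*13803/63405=3^(  -  1 )*43^1 * 107^1*1409^(-1 )*13669^1 = 62891069/4227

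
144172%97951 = 46221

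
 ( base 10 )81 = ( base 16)51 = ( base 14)5B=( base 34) 2d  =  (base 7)144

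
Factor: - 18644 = -2^2*59^1*79^1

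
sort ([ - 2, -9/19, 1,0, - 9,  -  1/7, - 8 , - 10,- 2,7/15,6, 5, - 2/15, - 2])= [  -  10,-9,-8, - 2,  -  2, - 2, - 9/19, - 1/7, - 2/15, 0,7/15,1,5,6] 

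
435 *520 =226200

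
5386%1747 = 145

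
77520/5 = 15504 = 15504.00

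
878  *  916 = 804248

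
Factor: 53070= 2^1 * 3^1*5^1*29^1*61^1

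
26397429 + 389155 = 26786584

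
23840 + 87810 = 111650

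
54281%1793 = 491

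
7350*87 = 639450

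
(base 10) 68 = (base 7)125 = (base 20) 38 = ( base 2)1000100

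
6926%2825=1276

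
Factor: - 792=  - 2^3*3^2*11^1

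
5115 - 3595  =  1520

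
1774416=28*63372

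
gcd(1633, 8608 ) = 1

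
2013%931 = 151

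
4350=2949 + 1401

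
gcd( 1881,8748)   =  9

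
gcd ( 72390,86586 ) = 6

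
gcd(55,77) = 11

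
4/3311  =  4/3311 =0.00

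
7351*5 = 36755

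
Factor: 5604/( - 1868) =  -  3^1= - 3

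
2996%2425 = 571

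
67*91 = 6097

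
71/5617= 71/5617 = 0.01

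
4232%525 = 32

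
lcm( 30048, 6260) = 150240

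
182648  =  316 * 578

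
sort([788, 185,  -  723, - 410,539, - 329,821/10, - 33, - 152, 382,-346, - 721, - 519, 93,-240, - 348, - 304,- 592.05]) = [-723, - 721,-592.05, - 519 , - 410,-348, - 346 , - 329 , - 304 , - 240, - 152,-33,821/10,93, 185, 382, 539,788 ] 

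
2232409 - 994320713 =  - 992088304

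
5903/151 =5903/151 = 39.09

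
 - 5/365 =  - 1  +  72/73 = - 0.01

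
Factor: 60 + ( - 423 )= - 363 =- 3^1 *11^2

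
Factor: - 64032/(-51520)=2^( - 1)*3^1*5^( - 1)*7^(  -  1) * 29^1 = 87/70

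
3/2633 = 3/2633=0.00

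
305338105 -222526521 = 82811584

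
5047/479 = 5047/479 = 10.54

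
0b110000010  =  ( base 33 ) bn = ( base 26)em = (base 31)ce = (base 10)386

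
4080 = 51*80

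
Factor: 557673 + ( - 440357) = 117316 = 2^2*139^1*211^1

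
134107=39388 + 94719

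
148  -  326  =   - 178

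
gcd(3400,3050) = 50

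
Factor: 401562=2^1  *  3^2*7^1*3187^1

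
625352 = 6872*91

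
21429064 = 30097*712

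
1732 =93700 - 91968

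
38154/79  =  38154/79 = 482.96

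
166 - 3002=-2836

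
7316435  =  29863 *245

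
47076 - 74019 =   -  26943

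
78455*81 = 6354855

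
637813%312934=11945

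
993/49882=993/49882 = 0.02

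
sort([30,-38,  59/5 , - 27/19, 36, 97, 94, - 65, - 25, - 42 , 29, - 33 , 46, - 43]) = [ - 65, - 43, - 42 , - 38, - 33, - 25,- 27/19, 59/5 , 29 , 30,36,46, 94,97 ] 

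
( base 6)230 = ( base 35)2K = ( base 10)90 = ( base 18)50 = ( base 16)5A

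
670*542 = 363140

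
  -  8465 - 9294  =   - 17759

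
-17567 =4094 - 21661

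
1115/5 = 223 = 223.00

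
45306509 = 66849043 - 21542534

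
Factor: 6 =2^1*3^1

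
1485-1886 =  - 401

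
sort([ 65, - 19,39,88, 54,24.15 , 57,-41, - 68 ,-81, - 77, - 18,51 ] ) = [- 81, - 77,-68,  -  41, - 19, - 18, 24.15, 39,51 , 54,  57,65, 88 ]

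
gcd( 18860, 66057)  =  1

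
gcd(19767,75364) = 1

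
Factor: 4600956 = 2^2*3^1 * 127^1*3019^1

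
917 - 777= 140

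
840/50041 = 840/50041 =0.02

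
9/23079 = 3/7693 = 0.00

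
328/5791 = 328/5791 = 0.06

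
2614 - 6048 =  - 3434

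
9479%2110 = 1039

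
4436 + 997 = 5433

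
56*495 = 27720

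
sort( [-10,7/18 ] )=[ - 10,7/18 ] 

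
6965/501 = 6965/501 = 13.90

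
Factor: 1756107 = 3^3*193^1*337^1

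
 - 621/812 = - 1 + 191/812=- 0.76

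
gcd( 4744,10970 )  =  2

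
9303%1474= 459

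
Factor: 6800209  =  13^1*523093^1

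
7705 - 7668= 37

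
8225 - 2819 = 5406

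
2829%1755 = 1074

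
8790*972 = 8543880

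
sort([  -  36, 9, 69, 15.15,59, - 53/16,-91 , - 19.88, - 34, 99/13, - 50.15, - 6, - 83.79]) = [ - 91, - 83.79, - 50.15, - 36, - 34, - 19.88, - 6, - 53/16, 99/13, 9,15.15,59 , 69]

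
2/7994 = 1/3997=0.00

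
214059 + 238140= 452199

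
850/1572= 425/786 = 0.54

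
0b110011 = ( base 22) 27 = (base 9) 56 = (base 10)51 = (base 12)43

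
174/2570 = 87/1285= 0.07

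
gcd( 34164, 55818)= 18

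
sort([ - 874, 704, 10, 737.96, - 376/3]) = [ - 874, - 376/3,10, 704,737.96]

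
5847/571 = 10+137/571 = 10.24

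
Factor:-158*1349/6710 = - 106571/3355=   - 5^(- 1 ) * 11^( - 1)*19^1*61^( - 1 )*71^1*79^1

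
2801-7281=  - 4480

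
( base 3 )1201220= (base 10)1266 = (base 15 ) 596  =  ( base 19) 39C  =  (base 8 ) 2362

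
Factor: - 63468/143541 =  - 172/389 = - 2^2 *43^1*389^( - 1) 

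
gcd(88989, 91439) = 1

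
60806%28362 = 4082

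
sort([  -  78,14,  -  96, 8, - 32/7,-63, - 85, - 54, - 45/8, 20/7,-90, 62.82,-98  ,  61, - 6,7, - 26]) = [ - 98, - 96, - 90,  -  85, - 78,  -  63,-54 , - 26,-6,  -  45/8, - 32/7, 20/7, 7,8,14,61,  62.82] 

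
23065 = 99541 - 76476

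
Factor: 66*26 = 1716 = 2^2*3^1*11^1 * 13^1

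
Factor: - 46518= - 2^1 * 3^1*7753^1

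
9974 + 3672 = 13646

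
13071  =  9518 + 3553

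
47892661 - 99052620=-51159959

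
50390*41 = 2065990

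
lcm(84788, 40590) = 3815460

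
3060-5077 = - 2017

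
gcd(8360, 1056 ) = 88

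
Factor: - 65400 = -2^3*3^1*5^2*109^1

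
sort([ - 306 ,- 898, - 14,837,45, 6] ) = [  -  898, - 306, - 14,6, 45,837]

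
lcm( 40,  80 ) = 80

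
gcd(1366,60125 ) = 1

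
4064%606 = 428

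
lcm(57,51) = 969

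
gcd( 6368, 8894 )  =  2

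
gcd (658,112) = 14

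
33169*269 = 8922461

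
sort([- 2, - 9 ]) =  [ - 9,-2]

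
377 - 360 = 17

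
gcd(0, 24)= 24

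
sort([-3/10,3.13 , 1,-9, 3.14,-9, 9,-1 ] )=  [ - 9, - 9 , - 1,-3/10, 1,3.13, 3.14, 9] 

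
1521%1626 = 1521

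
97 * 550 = 53350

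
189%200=189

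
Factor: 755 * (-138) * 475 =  - 2^1 * 3^1*5^3*19^1*23^1*151^1 = - 49490250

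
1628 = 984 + 644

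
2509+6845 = 9354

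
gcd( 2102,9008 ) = 2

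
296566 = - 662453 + 959019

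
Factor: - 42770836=-2^2*  10692709^1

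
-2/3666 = - 1/1833 = - 0.00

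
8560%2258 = 1786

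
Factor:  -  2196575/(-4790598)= 2^( - 1)*3^( - 1)*5^2*41^1*241^( - 1 )*2143^1*3313^(-1)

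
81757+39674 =121431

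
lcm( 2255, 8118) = 40590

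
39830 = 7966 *5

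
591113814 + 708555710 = 1299669524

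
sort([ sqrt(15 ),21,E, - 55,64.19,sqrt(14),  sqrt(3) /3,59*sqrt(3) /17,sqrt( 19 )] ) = [ - 55 , sqrt(3 )/3,E,sqrt(14 ),sqrt(15 ),sqrt(19 ) , 59*sqrt (3)/17,21, 64.19]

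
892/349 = 892/349= 2.56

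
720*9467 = 6816240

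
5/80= 1/16 = 0.06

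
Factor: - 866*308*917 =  - 244589576 = -  2^3 * 7^2*11^1*131^1*433^1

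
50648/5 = 50648/5= 10129.60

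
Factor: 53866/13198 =23^1*1171^1*6599^( - 1) = 26933/6599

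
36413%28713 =7700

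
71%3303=71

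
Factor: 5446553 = 7^1*778079^1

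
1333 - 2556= -1223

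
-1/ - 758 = 1/758 = 0.00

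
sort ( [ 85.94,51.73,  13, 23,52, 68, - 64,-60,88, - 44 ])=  [ - 64,  -  60, -44,13, 23,51.73,52,68,  85.94,88]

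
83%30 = 23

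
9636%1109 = 764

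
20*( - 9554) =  - 191080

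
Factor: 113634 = 2^1*3^2*59^1 * 107^1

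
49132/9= 5459+1/9=5459.11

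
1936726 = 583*3322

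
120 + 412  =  532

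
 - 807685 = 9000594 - 9808279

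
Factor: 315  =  3^2*5^1 * 7^1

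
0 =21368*0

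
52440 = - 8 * ( - 6555) 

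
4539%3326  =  1213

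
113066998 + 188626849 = 301693847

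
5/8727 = 5/8727=0.00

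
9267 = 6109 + 3158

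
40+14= 54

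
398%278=120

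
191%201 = 191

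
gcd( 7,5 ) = 1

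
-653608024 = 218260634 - 871868658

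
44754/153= 14918/51 = 292.51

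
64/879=64/879 = 0.07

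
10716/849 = 3572/283  =  12.62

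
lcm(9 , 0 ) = 0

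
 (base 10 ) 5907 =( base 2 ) 1011100010011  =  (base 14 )221d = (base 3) 22002210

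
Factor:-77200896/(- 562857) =25733632/187619=2^9*373^( - 1 )*503^ ( - 1)*50261^1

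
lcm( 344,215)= 1720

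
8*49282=394256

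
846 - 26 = 820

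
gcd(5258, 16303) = 1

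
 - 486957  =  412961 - 899918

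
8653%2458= 1279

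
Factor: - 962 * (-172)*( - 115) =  - 19028360 = - 2^3*5^1 * 13^1 * 23^1*37^1*43^1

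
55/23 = 55/23=2.39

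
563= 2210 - 1647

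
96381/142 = 96381/142 = 678.74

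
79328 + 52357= 131685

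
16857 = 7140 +9717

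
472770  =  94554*5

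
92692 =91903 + 789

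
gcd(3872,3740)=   44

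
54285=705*77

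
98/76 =1 + 11/38 =1.29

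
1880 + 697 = 2577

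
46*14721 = 677166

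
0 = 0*722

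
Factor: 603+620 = 1223^1 = 1223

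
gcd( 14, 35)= 7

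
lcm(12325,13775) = 234175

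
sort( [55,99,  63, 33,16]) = [ 16, 33, 55,63, 99] 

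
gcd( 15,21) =3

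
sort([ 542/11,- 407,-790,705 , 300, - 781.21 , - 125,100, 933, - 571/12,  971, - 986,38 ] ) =[  -  986, - 790,-781.21,-407 , - 125, -571/12,38, 542/11,100,300,705,933, 971] 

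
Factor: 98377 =98377^1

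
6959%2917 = 1125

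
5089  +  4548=9637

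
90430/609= 148+298/609= 148.49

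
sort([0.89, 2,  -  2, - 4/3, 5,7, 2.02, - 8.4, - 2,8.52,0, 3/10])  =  [ - 8.4, -2, - 2, - 4/3, 0,3/10, 0.89, 2, 2.02, 5,7,  8.52 ] 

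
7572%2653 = 2266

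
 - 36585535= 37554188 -74139723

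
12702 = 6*2117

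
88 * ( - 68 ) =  - 5984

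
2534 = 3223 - 689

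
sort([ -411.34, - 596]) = [ - 596, - 411.34] 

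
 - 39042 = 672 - 39714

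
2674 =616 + 2058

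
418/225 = 418/225=1.86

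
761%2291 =761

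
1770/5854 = 885/2927 = 0.30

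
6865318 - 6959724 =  - 94406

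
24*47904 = 1149696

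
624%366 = 258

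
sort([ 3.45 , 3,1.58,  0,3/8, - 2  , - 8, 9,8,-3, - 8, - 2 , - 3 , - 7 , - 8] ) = [ - 8, - 8, -8, - 7, - 3, - 3, - 2,-2 , 0,3/8, 1.58,3, 3.45, 8, 9 ] 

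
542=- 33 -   -  575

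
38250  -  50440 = -12190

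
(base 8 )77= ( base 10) 63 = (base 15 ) 43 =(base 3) 2100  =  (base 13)4B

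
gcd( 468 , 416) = 52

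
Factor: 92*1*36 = 2^4*3^2* 23^1= 3312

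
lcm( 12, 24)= 24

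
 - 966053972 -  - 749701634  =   - 216352338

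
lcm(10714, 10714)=10714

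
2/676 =1/338 = 0.00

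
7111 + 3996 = 11107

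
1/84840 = 1/84840=0.00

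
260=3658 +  - 3398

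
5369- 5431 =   -  62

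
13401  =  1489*9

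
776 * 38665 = 30004040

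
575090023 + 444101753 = 1019191776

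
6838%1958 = 964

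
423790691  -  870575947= - 446785256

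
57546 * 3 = 172638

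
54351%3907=3560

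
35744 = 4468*8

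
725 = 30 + 695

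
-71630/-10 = 7163/1 = 7163.00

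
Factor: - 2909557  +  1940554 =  - 3^4*7^1*1709^1 = -969003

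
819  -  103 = 716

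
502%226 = 50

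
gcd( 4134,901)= 53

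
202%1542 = 202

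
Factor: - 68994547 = -167^1*413141^1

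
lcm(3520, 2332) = 186560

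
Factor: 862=2^1 * 431^1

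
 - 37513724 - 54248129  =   - 91761853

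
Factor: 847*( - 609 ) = - 515823 = - 3^1*7^2*11^2 * 29^1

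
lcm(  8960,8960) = 8960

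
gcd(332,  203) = 1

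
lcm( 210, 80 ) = 1680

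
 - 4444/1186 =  - 2222/593 = - 3.75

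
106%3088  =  106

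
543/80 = 6 + 63/80 = 6.79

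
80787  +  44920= 125707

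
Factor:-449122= - 2^1*19^1*53^1*223^1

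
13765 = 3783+9982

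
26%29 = 26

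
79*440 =34760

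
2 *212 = 424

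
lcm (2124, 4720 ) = 42480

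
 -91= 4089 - 4180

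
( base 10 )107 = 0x6B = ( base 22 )4J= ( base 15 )72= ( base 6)255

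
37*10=370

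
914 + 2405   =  3319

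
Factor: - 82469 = - 82469^1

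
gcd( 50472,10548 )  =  36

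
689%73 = 32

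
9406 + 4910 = 14316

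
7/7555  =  7/7555 = 0.00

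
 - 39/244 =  -39/244 = -0.16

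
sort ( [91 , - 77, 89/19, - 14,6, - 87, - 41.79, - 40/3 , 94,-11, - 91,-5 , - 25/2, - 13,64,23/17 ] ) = [ - 91, - 87,-77, - 41.79, - 14,-40/3 , - 13, - 25/2 ,  -  11, - 5,23/17, 89/19,6,64,91,94 ] 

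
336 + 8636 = 8972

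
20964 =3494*6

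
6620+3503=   10123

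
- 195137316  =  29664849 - 224802165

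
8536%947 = 13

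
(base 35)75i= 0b10001001000000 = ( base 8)21100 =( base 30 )9m8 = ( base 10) 8768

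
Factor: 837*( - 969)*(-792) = 2^3*3^6*11^1*17^1*19^1*31^1 = 642353976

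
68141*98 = 6677818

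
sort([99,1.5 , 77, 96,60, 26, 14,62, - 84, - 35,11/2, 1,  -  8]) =[ - 84, - 35, - 8,1,1.5, 11/2, 14, 26,60, 62,77,96,99] 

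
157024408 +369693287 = 526717695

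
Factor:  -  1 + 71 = 70 = 2^1*5^1*7^1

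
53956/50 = 26978/25 =1079.12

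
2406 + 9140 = 11546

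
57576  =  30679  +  26897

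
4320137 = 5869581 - 1549444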